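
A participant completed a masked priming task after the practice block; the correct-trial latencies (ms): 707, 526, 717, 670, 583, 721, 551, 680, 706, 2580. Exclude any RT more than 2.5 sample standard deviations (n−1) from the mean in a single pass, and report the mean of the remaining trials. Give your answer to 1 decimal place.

651.2 ms

n = 10, ΣRT = 8441, M = 844.100
Σ(x−M)² = 3395032.90; s = √(3395032.90/9) = 614.187
Cutoffs: 844.100 ± 2.5·614.187 → [-691.4, 2379.6]
Outside: 2580 → excluded.
Retained (n=9): Σ = 5861, mean = 5861/9 = 651.222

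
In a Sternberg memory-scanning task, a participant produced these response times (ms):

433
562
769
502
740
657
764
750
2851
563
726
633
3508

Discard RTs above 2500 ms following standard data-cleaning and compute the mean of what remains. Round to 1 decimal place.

645.4 ms

Excluded: 2851, 3508
Retained (n=11): Σ = 7099
Mean = 7099/11 = 645.3636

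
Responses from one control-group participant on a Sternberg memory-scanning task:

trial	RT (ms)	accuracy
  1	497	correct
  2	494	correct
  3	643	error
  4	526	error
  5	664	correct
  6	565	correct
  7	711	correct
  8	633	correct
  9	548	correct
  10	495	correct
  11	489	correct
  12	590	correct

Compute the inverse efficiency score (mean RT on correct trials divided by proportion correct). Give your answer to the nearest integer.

Correct trials (n=10): 497, 494, 664, 565, 711, 633, 548, 495, 489, 590
Mean correct RT = 5686/10 = 568.6000 ms
Proportion correct = 10/12
IES = 568.6000 / (10/12) = 682.320 ms

682 ms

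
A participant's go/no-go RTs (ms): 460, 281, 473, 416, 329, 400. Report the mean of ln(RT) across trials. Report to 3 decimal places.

ln(RT): 6.1312, 5.6384, 6.1591, 6.0307, 5.7961, 5.9915
Σ ln(RT) = 35.7469
Mean = 35.7469/6 = 5.95781

5.958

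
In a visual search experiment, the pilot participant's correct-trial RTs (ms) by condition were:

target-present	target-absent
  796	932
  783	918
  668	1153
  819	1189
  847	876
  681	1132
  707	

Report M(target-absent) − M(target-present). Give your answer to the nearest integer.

276 ms

M(target-present) = 5301/7 = 757.286
M(target-absent) = 6200/6 = 1033.333
Difference = 1033.333 − 757.286 = 276.048 ms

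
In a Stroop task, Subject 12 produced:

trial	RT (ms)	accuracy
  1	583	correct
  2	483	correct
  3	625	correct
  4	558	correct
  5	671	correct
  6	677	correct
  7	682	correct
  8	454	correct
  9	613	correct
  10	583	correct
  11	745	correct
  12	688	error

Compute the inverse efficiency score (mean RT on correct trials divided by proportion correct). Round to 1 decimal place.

Correct trials (n=11): 583, 483, 625, 558, 671, 677, 682, 454, 613, 583, 745
Mean correct RT = 6674/11 = 606.7273 ms
Proportion correct = 11/12
IES = 606.7273 / (11/12) = 661.884 ms

661.9 ms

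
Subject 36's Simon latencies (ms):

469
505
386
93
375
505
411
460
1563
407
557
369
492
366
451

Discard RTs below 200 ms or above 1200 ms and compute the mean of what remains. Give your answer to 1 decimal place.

Excluded: 93, 1563
Retained (n=13): Σ = 5753
Mean = 5753/13 = 442.5385

442.5 ms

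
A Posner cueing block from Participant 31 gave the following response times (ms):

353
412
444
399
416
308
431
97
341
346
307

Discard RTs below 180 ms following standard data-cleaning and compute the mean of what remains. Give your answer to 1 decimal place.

375.7 ms

Excluded: 97
Retained (n=10): Σ = 3757
Mean = 3757/10 = 375.7000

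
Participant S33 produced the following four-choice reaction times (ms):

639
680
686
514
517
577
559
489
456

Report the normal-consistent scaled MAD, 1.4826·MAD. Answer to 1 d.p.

Sorted: 456, 489, 514, 517, 559, 577, 639, 680, 686 → median = 559
|x − 559| sorted: 0, 18, 42, 45, 70, 80, 103, 121, 127 → MAD = 70
Robust SD ≈ 1.4826 × 70 = 103.782

103.8 ms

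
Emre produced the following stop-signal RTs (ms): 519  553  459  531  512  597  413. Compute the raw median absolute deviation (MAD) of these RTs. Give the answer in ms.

Sorted: 413, 459, 512, 519, 531, 553, 597 → median = 519
|x − 519|: 0, 34, 60, 12, 7, 78, 106
Sorted deviations: 0, 7, 12, 34, 60, 78, 106 → MAD = 34

34 ms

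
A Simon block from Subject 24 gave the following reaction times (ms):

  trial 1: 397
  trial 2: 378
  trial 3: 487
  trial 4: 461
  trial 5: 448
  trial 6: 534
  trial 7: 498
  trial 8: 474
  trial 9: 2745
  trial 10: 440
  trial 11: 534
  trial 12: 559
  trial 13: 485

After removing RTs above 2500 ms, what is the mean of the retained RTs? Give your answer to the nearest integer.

475 ms

Excluded: 2745
Retained (n=12): Σ = 5695
Mean = 5695/12 = 474.5833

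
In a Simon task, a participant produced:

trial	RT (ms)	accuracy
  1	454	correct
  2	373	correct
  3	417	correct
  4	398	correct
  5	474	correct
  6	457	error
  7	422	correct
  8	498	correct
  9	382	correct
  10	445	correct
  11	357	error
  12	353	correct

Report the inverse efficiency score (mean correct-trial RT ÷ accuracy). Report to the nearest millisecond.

506 ms

Correct trials (n=10): 454, 373, 417, 398, 474, 422, 498, 382, 445, 353
Mean correct RT = 4216/10 = 421.6000 ms
Proportion correct = 10/12
IES = 421.6000 / (10/12) = 505.920 ms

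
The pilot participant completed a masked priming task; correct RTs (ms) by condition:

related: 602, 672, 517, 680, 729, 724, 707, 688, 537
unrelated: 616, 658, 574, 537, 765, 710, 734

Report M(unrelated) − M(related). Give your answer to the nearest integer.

6 ms

M(related) = 5856/9 = 650.667
M(unrelated) = 4594/7 = 656.286
Difference = 656.286 − 650.667 = 5.619 ms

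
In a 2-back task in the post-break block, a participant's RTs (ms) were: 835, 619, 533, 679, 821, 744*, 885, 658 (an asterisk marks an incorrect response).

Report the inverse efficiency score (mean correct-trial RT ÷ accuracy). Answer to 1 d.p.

821.2 ms

Correct trials (n=7): 835, 619, 533, 679, 821, 885, 658
Mean correct RT = 5030/7 = 718.5714 ms
Proportion correct = 7/8
IES = 718.5714 / (7/8) = 821.224 ms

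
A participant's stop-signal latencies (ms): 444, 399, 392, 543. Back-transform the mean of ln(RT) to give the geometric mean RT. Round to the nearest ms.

441 ms

ln(RT): 6.0958, 5.9890, 5.9713, 6.2971
Mean ln(RT) = 24.3532/4 = 6.08829
Geometric mean = exp(6.08829) = 440.67 ms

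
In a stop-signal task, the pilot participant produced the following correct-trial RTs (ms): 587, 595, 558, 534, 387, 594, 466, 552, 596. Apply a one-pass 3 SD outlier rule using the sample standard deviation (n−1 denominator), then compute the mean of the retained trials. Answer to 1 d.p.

n = 9, ΣRT = 4869, M = 541.000
Σ(x−M)² = 40666.00; s = √(40666.00/8) = 71.297
Cutoffs: 541.000 ± 3·71.297 → [327.1, 754.9]
No RTs fall outside the cutoffs; all 9 retained. Mean = 4869/9 = 541.000

541.0 ms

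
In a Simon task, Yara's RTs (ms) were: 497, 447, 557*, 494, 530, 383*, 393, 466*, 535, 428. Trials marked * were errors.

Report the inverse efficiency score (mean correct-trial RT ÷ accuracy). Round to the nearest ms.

Correct trials (n=7): 497, 447, 494, 530, 393, 535, 428
Mean correct RT = 3324/7 = 474.8571 ms
Proportion correct = 7/10
IES = 474.8571 / (7/10) = 678.367 ms

678 ms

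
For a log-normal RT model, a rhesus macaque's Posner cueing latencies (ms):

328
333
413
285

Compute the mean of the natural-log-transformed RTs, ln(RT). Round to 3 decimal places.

5.819

ln(RT): 5.7930, 5.8081, 6.0234, 5.6525
Σ ln(RT) = 23.2771
Mean = 23.2771/4 = 5.81927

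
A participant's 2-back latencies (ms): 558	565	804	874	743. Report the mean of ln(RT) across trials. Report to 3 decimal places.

6.547

ln(RT): 6.3244, 6.3368, 6.6896, 6.7731, 6.6107
Σ ln(RT) = 32.7346
Mean = 32.7346/5 = 6.54691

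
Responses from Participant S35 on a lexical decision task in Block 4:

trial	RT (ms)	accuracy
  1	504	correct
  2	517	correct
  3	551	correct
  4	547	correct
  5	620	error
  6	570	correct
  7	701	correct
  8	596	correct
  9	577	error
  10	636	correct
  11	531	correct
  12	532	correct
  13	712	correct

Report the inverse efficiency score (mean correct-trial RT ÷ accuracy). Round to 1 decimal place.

687.3 ms

Correct trials (n=11): 504, 517, 551, 547, 570, 701, 596, 636, 531, 532, 712
Mean correct RT = 6397/11 = 581.5455 ms
Proportion correct = 11/13
IES = 581.5455 / (11/13) = 687.281 ms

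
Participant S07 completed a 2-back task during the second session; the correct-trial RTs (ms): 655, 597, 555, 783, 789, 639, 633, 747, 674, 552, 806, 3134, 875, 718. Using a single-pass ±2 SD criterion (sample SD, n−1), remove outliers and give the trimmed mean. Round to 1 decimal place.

n = 14, ΣRT = 12157, M = 868.357
Σ(x−M)² = 5651191.21; s = √(5651191.21/13) = 659.323
Cutoffs: 868.357 ± 2·659.323 → [-450.3, 2187.0]
Outside: 3134 → excluded.
Retained (n=13): Σ = 9023, mean = 9023/13 = 694.077

694.1 ms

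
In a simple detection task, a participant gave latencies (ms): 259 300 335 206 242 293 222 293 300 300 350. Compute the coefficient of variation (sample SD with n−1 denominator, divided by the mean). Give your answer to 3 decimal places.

0.159

n = 11, Σ = 3100, M = 281.8182
Σ(x−M)² = 20151.636; s = √(20151.636/10) = 44.8906
CV = 44.8906 / 281.8182 = 0.15929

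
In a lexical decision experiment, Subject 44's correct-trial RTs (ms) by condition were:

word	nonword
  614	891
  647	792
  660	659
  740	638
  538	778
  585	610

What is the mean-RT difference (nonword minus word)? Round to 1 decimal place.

97.3 ms

M(word) = 3784/6 = 630.667
M(nonword) = 4368/6 = 728.000
Difference = 728.000 − 630.667 = 97.333 ms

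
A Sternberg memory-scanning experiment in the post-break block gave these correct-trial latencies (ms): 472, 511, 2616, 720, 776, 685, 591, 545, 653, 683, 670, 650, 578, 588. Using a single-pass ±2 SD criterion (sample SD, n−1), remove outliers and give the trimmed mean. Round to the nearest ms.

n = 14, ΣRT = 10738, M = 767.000
Σ(x−M)² = 3771548.00; s = √(3771548.00/13) = 538.627
Cutoffs: 767.000 ± 2·538.627 → [-310.3, 1844.3]
Outside: 2616 → excluded.
Retained (n=13): Σ = 8122, mean = 8122/13 = 624.769

625 ms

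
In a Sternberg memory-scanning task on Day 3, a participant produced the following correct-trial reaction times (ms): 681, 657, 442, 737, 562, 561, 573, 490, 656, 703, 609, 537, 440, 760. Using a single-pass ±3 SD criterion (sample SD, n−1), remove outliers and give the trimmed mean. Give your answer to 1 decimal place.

n = 14, ΣRT = 8408, M = 600.571
Σ(x−M)² = 138327.43; s = √(138327.43/13) = 103.153
Cutoffs: 600.571 ± 3·103.153 → [291.1, 910.0]
No RTs fall outside the cutoffs; all 14 retained. Mean = 8408/14 = 600.571

600.6 ms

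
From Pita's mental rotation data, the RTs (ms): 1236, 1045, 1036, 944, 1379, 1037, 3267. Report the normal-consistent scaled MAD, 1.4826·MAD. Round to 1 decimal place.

Sorted: 944, 1036, 1037, 1045, 1236, 1379, 3267 → median = 1045
|x − 1045| sorted: 0, 8, 9, 101, 191, 334, 2222 → MAD = 101
Robust SD ≈ 1.4826 × 101 = 149.743

149.7 ms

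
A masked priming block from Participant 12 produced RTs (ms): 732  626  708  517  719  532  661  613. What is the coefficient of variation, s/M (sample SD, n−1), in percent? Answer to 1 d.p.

12.9%

n = 8, Σ = 5108, M = 638.5000
Σ(x−M)² = 47470.000; s = √(47470.000/7) = 82.3494
CV = 82.3494 / 638.5000 = 0.12897 = 12.897%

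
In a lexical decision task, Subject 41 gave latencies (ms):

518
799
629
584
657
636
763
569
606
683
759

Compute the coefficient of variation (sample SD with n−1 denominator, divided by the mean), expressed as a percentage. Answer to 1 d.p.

n = 11, Σ = 7203, M = 654.8182
Σ(x−M)² = 78647.636; s = √(78647.636/10) = 88.6835
CV = 88.6835 / 654.8182 = 0.13543 = 13.543%

13.5%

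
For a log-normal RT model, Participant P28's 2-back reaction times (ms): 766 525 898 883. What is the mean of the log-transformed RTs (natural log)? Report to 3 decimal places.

ln(RT): 6.6412, 6.2634, 6.8002, 6.7833
Σ ln(RT) = 26.4881
Mean = 26.4881/4 = 6.62202

6.622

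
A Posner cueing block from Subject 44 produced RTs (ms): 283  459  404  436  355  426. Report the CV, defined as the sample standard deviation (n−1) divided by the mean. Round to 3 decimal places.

n = 6, Σ = 2363, M = 393.8333
Σ(x−M)² = 20954.833; s = √(20954.833/5) = 64.7377
CV = 64.7377 / 393.8333 = 0.16438

0.164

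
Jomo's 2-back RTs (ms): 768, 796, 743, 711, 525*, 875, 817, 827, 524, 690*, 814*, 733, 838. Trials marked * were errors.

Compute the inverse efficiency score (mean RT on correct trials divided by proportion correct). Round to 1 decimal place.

Correct trials (n=10): 768, 796, 743, 711, 875, 817, 827, 524, 733, 838
Mean correct RT = 7632/10 = 763.2000 ms
Proportion correct = 10/13
IES = 763.2000 / (10/13) = 992.160 ms

992.2 ms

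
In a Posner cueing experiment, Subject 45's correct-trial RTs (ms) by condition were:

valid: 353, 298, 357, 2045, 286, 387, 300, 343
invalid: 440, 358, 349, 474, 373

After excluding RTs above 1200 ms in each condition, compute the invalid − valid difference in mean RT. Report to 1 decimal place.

66.8 ms

valid: exclude 2045
M(valid) = 2324/7 = 332.000
M(invalid) = 1994/5 = 398.800
Difference = 398.800 − 332.000 = 66.800 ms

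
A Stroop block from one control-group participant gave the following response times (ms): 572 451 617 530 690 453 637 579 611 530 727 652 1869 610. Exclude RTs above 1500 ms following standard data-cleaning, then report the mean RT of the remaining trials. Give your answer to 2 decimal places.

Excluded: 1869
Retained (n=13): Σ = 7659
Mean = 7659/13 = 589.1538

589.15 ms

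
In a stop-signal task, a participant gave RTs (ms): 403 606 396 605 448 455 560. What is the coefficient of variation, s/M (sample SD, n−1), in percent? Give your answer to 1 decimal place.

18.5%

n = 7, Σ = 3473, M = 496.1429
Σ(x−M)² = 50710.857; s = √(50710.857/6) = 91.9337
CV = 91.9337 / 496.1429 = 0.18530 = 18.530%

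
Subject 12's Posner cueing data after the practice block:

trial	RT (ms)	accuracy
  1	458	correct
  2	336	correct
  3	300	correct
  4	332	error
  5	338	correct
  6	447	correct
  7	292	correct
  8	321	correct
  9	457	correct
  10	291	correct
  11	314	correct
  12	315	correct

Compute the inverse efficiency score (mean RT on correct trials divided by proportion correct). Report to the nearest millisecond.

384 ms

Correct trials (n=11): 458, 336, 300, 338, 447, 292, 321, 457, 291, 314, 315
Mean correct RT = 3869/11 = 351.7273 ms
Proportion correct = 11/12
IES = 351.7273 / (11/12) = 383.702 ms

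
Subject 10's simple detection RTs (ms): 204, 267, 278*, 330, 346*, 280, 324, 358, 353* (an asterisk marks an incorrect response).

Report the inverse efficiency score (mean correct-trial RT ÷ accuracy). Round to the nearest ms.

441 ms

Correct trials (n=6): 204, 267, 330, 280, 324, 358
Mean correct RT = 1763/6 = 293.8333 ms
Proportion correct = 6/9
IES = 293.8333 / (6/9) = 440.750 ms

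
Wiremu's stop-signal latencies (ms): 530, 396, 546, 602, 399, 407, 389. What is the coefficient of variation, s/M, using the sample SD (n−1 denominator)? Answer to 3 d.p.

0.191

n = 7, Σ = 3269, M = 467.0000
Σ(x−M)² = 47784.000; s = √(47784.000/6) = 89.2412
CV = 89.2412 / 467.0000 = 0.19109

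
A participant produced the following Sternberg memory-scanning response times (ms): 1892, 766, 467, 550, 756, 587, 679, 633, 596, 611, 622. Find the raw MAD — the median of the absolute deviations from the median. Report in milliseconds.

Sorted: 467, 550, 587, 596, 611, 622, 633, 679, 756, 766, 1892 → median = 622
|x − 622|: 1270, 144, 155, 72, 134, 35, 57, 11, 26, 11, 0
Sorted deviations: 0, 11, 11, 26, 35, 57, 72, 134, 144, 155, 1270 → MAD = 57

57 ms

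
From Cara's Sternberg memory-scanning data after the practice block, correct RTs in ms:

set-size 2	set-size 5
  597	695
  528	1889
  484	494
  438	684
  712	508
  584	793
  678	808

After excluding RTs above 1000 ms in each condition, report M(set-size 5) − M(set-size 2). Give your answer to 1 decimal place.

set-size 5: exclude 1889
M(set-size 2) = 4021/7 = 574.429
M(set-size 5) = 3982/6 = 663.667
Difference = 663.667 − 574.429 = 89.238 ms

89.2 ms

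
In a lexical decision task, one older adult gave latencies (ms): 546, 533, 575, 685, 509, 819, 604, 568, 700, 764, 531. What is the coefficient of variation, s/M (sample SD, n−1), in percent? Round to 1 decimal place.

n = 11, Σ = 6834, M = 621.2727
Σ(x−M)² = 109216.182; s = √(109216.182/10) = 104.5065
CV = 104.5065 / 621.2727 = 0.16821 = 16.821%

16.8%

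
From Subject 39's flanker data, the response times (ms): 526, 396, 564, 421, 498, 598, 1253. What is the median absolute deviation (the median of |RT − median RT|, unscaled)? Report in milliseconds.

Sorted: 396, 421, 498, 526, 564, 598, 1253 → median = 526
|x − 526|: 0, 130, 38, 105, 28, 72, 727
Sorted deviations: 0, 28, 38, 72, 105, 130, 727 → MAD = 72

72 ms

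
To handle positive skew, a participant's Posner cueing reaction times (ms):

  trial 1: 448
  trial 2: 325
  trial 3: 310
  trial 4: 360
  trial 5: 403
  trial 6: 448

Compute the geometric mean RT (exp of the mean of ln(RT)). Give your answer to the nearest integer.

ln(RT): 6.1048, 5.7838, 5.7366, 5.8861, 5.9989, 6.1048
Mean ln(RT) = 35.6150/6 = 5.93584
Geometric mean = exp(5.93584) = 378.36 ms

378 ms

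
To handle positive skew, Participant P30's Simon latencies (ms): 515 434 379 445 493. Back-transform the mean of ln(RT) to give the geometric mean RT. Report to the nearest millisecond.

ln(RT): 6.2442, 6.0730, 5.9375, 6.0981, 6.2005
Mean ln(RT) = 30.5533/5 = 6.11067
Geometric mean = exp(6.11067) = 450.64 ms

451 ms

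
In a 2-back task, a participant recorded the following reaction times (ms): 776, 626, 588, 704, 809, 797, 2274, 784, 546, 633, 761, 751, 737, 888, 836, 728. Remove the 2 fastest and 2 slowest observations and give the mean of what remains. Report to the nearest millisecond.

745 ms

Sorted: 546, 588, 626, 633, 704, 728, 737, 751, 761, 776, 784, 797, 809, 836, 888, 2274
Drop lowest 2 (546, 588) and highest 2 (888, 2274)
Remaining (n=12): Σ = 8942, mean = 8942/12 = 745.167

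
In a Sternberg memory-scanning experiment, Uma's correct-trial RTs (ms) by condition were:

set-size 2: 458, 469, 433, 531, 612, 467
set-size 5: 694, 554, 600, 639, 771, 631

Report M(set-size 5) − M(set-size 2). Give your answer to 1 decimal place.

153.2 ms

M(set-size 2) = 2970/6 = 495.000
M(set-size 5) = 3889/6 = 648.167
Difference = 648.167 − 495.000 = 153.167 ms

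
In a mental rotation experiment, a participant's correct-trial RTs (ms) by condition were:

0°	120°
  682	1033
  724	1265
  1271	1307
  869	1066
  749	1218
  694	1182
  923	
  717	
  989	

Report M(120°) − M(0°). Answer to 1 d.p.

M(0°) = 7618/9 = 846.444
M(120°) = 7071/6 = 1178.500
Difference = 1178.500 − 846.444 = 332.056 ms

332.1 ms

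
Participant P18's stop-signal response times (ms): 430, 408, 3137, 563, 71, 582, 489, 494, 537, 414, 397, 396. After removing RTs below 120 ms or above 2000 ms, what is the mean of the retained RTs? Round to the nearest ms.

Excluded: 71, 3137
Retained (n=10): Σ = 4710
Mean = 4710/10 = 471.0000

471 ms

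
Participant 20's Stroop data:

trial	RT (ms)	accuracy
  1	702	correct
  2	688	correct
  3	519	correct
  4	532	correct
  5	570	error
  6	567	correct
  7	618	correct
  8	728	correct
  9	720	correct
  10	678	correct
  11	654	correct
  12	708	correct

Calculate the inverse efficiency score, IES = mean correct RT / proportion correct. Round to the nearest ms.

Correct trials (n=11): 702, 688, 519, 532, 567, 618, 728, 720, 678, 654, 708
Mean correct RT = 7114/11 = 646.7273 ms
Proportion correct = 11/12
IES = 646.7273 / (11/12) = 705.521 ms

706 ms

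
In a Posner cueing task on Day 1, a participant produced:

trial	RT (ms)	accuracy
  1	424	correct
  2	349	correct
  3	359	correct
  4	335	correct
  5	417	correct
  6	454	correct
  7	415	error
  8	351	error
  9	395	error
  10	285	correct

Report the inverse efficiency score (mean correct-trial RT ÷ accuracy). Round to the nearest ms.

Correct trials (n=7): 424, 349, 359, 335, 417, 454, 285
Mean correct RT = 2623/7 = 374.7143 ms
Proportion correct = 7/10
IES = 374.7143 / (7/10) = 535.306 ms

535 ms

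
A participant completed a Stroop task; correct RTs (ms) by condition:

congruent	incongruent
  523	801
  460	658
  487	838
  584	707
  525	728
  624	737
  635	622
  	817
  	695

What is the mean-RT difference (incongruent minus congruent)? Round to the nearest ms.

M(congruent) = 3838/7 = 548.286
M(incongruent) = 6603/9 = 733.667
Difference = 733.667 − 548.286 = 185.381 ms

185 ms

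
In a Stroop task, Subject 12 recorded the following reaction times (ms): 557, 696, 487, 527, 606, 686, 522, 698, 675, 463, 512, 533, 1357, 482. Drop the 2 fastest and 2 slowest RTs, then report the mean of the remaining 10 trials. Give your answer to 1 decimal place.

580.1 ms

Sorted: 463, 482, 487, 512, 522, 527, 533, 557, 606, 675, 686, 696, 698, 1357
Drop lowest 2 (463, 482) and highest 2 (698, 1357)
Remaining (n=10): Σ = 5801, mean = 5801/10 = 580.100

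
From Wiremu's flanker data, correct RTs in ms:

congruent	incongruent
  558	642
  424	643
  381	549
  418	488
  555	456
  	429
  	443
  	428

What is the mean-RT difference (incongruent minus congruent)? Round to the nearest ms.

43 ms

M(congruent) = 2336/5 = 467.200
M(incongruent) = 4078/8 = 509.750
Difference = 509.750 − 467.200 = 42.550 ms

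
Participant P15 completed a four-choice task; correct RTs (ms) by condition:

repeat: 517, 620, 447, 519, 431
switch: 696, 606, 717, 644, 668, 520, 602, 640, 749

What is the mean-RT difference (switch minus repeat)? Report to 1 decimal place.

M(repeat) = 2534/5 = 506.800
M(switch) = 5842/9 = 649.111
Difference = 649.111 − 506.800 = 142.311 ms

142.3 ms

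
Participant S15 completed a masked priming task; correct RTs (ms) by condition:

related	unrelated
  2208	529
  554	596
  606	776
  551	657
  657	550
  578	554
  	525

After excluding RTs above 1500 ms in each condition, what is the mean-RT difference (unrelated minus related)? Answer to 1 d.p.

related: exclude 2208
M(related) = 2946/5 = 589.200
M(unrelated) = 4187/7 = 598.143
Difference = 598.143 − 589.200 = 8.943 ms

8.9 ms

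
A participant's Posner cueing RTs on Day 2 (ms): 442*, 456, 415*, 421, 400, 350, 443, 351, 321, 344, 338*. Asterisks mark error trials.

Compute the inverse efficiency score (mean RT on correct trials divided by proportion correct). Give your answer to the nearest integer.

530 ms

Correct trials (n=8): 456, 421, 400, 350, 443, 351, 321, 344
Mean correct RT = 3086/8 = 385.7500 ms
Proportion correct = 8/11
IES = 385.7500 / (8/11) = 530.406 ms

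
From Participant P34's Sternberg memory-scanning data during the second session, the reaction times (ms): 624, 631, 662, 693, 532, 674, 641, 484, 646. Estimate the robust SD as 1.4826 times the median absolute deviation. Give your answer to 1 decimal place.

Sorted: 484, 532, 624, 631, 641, 646, 662, 674, 693 → median = 641
|x − 641| sorted: 0, 5, 10, 17, 21, 33, 52, 109, 157 → MAD = 21
Robust SD ≈ 1.4826 × 21 = 31.135

31.1 ms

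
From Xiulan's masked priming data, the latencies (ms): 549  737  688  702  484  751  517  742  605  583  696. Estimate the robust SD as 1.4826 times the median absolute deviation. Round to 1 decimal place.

Sorted: 484, 517, 549, 583, 605, 688, 696, 702, 737, 742, 751 → median = 688
|x − 688| sorted: 0, 8, 14, 49, 54, 63, 83, 105, 139, 171, 204 → MAD = 63
Robust SD ≈ 1.4826 × 63 = 93.404

93.4 ms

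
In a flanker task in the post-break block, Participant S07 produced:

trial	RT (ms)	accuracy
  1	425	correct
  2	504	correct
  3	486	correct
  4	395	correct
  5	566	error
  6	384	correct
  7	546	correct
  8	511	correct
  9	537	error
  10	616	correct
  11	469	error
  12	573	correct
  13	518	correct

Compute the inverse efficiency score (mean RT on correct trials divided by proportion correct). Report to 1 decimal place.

644.5 ms

Correct trials (n=10): 425, 504, 486, 395, 384, 546, 511, 616, 573, 518
Mean correct RT = 4958/10 = 495.8000 ms
Proportion correct = 10/13
IES = 495.8000 / (10/13) = 644.540 ms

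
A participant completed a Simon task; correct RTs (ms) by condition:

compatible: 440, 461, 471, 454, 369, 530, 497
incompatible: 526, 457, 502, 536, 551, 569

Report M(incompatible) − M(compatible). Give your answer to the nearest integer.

M(compatible) = 3222/7 = 460.286
M(incompatible) = 3141/6 = 523.500
Difference = 523.500 − 460.286 = 63.214 ms

63 ms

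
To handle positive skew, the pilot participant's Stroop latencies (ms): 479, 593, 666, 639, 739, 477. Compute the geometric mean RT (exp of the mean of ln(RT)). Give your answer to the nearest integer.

591 ms

ln(RT): 6.1717, 6.3852, 6.5013, 6.4599, 6.6053, 6.1675
Mean ln(RT) = 38.2909/6 = 6.38182
Geometric mean = exp(6.38182) = 591.00 ms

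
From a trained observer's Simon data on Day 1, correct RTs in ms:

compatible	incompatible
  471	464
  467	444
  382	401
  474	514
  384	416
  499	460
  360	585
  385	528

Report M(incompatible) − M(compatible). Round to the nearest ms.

M(compatible) = 3422/8 = 427.750
M(incompatible) = 3812/8 = 476.500
Difference = 476.500 − 427.750 = 48.750 ms

49 ms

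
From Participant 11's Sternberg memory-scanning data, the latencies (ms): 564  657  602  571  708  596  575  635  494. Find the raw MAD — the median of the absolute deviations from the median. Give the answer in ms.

Sorted: 494, 564, 571, 575, 596, 602, 635, 657, 708 → median = 596
|x − 596|: 32, 61, 6, 25, 112, 0, 21, 39, 102
Sorted deviations: 0, 6, 21, 25, 32, 39, 61, 102, 112 → MAD = 32

32 ms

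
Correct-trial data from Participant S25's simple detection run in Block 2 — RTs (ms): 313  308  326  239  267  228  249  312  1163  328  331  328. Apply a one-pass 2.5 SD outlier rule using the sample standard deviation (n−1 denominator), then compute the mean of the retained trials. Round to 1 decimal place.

293.5 ms

n = 12, ΣRT = 4392, M = 366.000
Σ(x−M)² = 708674.00; s = √(708674.00/11) = 253.821
Cutoffs: 366.000 ± 2.5·253.821 → [-268.6, 1000.6]
Outside: 1163 → excluded.
Retained (n=11): Σ = 3229, mean = 3229/11 = 293.545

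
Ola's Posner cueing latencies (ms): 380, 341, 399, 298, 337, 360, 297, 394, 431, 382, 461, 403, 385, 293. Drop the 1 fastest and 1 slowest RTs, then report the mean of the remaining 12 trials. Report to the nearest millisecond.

Sorted: 293, 297, 298, 337, 341, 360, 380, 382, 385, 394, 399, 403, 431, 461
Drop lowest 1 (293) and highest 1 (461)
Remaining (n=12): Σ = 4407, mean = 4407/12 = 367.250

367 ms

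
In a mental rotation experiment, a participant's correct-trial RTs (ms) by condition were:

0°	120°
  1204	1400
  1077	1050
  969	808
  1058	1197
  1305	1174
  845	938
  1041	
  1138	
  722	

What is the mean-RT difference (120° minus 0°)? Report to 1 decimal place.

M(0°) = 9359/9 = 1039.889
M(120°) = 6567/6 = 1094.500
Difference = 1094.500 − 1039.889 = 54.611 ms

54.6 ms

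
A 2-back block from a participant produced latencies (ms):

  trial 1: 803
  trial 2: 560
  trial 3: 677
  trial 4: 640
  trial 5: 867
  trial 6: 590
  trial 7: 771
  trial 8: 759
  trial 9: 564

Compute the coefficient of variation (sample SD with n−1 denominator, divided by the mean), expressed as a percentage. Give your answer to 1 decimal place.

n = 9, Σ = 6231, M = 692.3333
Σ(x−M)² = 100816.000; s = √(100816.000/8) = 112.2586
CV = 112.2586 / 692.3333 = 0.16215 = 16.215%

16.2%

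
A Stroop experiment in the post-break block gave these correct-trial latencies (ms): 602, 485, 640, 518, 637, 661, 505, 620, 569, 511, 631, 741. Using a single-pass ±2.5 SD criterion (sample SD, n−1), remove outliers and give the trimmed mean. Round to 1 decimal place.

n = 12, ΣRT = 7120, M = 593.333
Σ(x−M)² = 65258.67; s = √(65258.67/11) = 77.023
Cutoffs: 593.333 ± 2.5·77.023 → [400.8, 785.9]
No RTs fall outside the cutoffs; all 12 retained. Mean = 7120/12 = 593.333

593.3 ms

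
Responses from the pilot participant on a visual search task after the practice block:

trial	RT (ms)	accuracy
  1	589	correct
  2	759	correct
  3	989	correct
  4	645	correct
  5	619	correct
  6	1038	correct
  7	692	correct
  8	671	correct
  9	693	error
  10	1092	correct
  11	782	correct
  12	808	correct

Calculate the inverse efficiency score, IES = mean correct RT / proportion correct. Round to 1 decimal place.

861.2 ms

Correct trials (n=11): 589, 759, 989, 645, 619, 1038, 692, 671, 1092, 782, 808
Mean correct RT = 8684/11 = 789.4545 ms
Proportion correct = 11/12
IES = 789.4545 / (11/12) = 861.223 ms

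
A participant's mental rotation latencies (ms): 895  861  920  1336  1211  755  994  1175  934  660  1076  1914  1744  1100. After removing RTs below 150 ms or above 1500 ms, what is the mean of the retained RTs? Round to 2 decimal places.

993.08 ms

Excluded: 1744, 1914
Retained (n=12): Σ = 11917
Mean = 11917/12 = 993.0833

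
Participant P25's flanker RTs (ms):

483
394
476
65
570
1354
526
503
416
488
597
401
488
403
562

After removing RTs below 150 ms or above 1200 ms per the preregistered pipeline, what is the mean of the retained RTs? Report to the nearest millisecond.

485 ms

Excluded: 65, 1354
Retained (n=13): Σ = 6307
Mean = 6307/13 = 485.1538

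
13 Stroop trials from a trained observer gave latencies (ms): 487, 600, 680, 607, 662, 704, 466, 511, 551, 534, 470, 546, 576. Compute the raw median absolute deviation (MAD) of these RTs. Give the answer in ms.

56 ms

Sorted: 466, 470, 487, 511, 534, 546, 551, 576, 600, 607, 662, 680, 704 → median = 551
|x − 551|: 64, 49, 129, 56, 111, 153, 85, 40, 0, 17, 81, 5, 25
Sorted deviations: 0, 5, 17, 25, 40, 49, 56, 64, 81, 85, 111, 129, 153 → MAD = 56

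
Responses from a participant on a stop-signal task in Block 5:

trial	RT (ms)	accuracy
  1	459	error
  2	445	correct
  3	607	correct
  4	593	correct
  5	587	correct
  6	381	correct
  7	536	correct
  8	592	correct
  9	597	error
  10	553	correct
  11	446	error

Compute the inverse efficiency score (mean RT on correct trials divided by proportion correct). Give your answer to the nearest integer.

Correct trials (n=8): 445, 607, 593, 587, 381, 536, 592, 553
Mean correct RT = 4294/8 = 536.7500 ms
Proportion correct = 8/11
IES = 536.7500 / (8/11) = 738.031 ms

738 ms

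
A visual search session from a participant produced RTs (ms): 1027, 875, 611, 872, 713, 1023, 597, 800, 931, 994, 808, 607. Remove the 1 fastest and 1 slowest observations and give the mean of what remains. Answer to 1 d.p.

Sorted: 597, 607, 611, 713, 800, 808, 872, 875, 931, 994, 1023, 1027
Drop lowest 1 (597) and highest 1 (1027)
Remaining (n=10): Σ = 8234, mean = 8234/10 = 823.400

823.4 ms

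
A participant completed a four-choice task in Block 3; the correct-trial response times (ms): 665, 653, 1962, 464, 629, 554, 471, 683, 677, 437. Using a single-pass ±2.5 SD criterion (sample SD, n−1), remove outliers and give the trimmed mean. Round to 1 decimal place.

581.4 ms

n = 10, ΣRT = 7195, M = 719.500
Σ(x−M)² = 1796756.50; s = √(1796756.50/9) = 446.810
Cutoffs: 719.500 ± 2.5·446.810 → [-397.5, 1836.5]
Outside: 1962 → excluded.
Retained (n=9): Σ = 5233, mean = 5233/9 = 581.444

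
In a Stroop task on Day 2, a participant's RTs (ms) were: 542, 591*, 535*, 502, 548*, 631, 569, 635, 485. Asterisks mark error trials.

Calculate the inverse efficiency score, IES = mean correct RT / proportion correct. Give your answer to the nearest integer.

Correct trials (n=6): 542, 502, 631, 569, 635, 485
Mean correct RT = 3364/6 = 560.6667 ms
Proportion correct = 6/9
IES = 560.6667 / (6/9) = 841.000 ms

841 ms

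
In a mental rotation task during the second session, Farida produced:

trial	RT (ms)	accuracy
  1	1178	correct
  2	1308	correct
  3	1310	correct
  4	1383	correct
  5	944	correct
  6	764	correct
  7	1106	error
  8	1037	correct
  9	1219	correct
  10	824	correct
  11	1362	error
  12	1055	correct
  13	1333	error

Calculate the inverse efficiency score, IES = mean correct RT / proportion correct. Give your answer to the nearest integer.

1433 ms

Correct trials (n=10): 1178, 1308, 1310, 1383, 944, 764, 1037, 1219, 824, 1055
Mean correct RT = 11022/10 = 1102.2000 ms
Proportion correct = 10/13
IES = 1102.2000 / (10/13) = 1432.860 ms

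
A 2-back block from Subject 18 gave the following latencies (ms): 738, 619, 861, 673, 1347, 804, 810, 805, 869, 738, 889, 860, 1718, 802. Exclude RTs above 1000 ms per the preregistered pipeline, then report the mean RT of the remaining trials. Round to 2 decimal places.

789.00 ms

Excluded: 1347, 1718
Retained (n=12): Σ = 9468
Mean = 9468/12 = 789.0000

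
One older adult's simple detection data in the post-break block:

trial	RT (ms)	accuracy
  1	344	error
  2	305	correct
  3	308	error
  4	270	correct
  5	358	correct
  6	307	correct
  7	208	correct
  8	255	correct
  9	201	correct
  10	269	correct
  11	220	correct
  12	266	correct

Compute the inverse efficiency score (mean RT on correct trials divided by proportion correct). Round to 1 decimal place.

319.1 ms

Correct trials (n=10): 305, 270, 358, 307, 208, 255, 201, 269, 220, 266
Mean correct RT = 2659/10 = 265.9000 ms
Proportion correct = 10/12
IES = 265.9000 / (10/12) = 319.080 ms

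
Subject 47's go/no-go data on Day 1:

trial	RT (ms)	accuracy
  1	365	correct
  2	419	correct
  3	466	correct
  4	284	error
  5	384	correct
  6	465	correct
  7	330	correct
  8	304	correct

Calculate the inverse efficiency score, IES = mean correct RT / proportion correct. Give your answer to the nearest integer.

Correct trials (n=7): 365, 419, 466, 384, 465, 330, 304
Mean correct RT = 2733/7 = 390.4286 ms
Proportion correct = 7/8
IES = 390.4286 / (7/8) = 446.204 ms

446 ms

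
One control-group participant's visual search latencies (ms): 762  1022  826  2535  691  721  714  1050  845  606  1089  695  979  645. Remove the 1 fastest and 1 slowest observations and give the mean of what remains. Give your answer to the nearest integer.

Sorted: 606, 645, 691, 695, 714, 721, 762, 826, 845, 979, 1022, 1050, 1089, 2535
Drop lowest 1 (606) and highest 1 (2535)
Remaining (n=12): Σ = 10039, mean = 10039/12 = 836.583

837 ms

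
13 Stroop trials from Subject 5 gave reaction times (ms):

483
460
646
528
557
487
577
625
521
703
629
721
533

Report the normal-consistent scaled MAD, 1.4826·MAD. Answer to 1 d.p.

Sorted: 460, 483, 487, 521, 528, 533, 557, 577, 625, 629, 646, 703, 721 → median = 557
|x − 557| sorted: 0, 20, 24, 29, 36, 68, 70, 72, 74, 89, 97, 146, 164 → MAD = 70
Robust SD ≈ 1.4826 × 70 = 103.782

103.8 ms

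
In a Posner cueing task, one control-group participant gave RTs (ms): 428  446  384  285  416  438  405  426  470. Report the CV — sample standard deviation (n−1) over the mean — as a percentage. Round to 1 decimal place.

n = 9, Σ = 3698, M = 410.8889
Σ(x−M)² = 22614.889; s = √(22614.889/8) = 53.1682
CV = 53.1682 / 410.8889 = 0.12940 = 12.940%

12.9%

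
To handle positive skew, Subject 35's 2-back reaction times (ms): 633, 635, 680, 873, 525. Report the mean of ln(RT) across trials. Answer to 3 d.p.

ln(RT): 6.4505, 6.4536, 6.5221, 6.7719, 6.2634
Σ ln(RT) = 32.4615
Mean = 32.4615/5 = 6.49230

6.492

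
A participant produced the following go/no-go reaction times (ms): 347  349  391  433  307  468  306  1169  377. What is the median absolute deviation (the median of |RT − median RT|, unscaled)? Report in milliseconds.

Sorted: 306, 307, 347, 349, 377, 391, 433, 468, 1169 → median = 377
|x − 377|: 30, 28, 14, 56, 70, 91, 71, 792, 0
Sorted deviations: 0, 14, 28, 30, 56, 70, 71, 91, 792 → MAD = 56

56 ms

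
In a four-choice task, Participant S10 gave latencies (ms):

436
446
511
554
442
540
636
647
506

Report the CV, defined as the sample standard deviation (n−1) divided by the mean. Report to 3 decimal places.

n = 9, Σ = 4718, M = 524.2222
Σ(x−M)² = 49873.556; s = √(49873.556/8) = 78.9569
CV = 78.9569 / 524.2222 = 0.15062

0.151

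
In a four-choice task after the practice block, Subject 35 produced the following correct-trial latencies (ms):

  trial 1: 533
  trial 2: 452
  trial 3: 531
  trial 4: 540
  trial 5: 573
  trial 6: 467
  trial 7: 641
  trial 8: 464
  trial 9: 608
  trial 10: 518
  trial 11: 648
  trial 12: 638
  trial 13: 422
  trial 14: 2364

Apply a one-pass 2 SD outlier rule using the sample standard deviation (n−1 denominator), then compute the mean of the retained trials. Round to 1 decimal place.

n = 14, ΣRT = 9399, M = 671.357
Σ(x−M)² = 3155979.21; s = √(3155979.21/13) = 492.715
Cutoffs: 671.357 ± 2·492.715 → [-314.1, 1656.8]
Outside: 2364 → excluded.
Retained (n=13): Σ = 7035, mean = 7035/13 = 541.154

541.2 ms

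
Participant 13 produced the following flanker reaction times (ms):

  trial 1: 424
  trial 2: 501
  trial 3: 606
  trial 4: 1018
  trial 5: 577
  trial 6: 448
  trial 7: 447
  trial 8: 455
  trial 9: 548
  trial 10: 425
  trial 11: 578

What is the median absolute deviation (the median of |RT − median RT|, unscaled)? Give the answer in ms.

Sorted: 424, 425, 447, 448, 455, 501, 548, 577, 578, 606, 1018 → median = 501
|x − 501|: 77, 0, 105, 517, 76, 53, 54, 46, 47, 76, 77
Sorted deviations: 0, 46, 47, 53, 54, 76, 76, 77, 77, 105, 517 → MAD = 76

76 ms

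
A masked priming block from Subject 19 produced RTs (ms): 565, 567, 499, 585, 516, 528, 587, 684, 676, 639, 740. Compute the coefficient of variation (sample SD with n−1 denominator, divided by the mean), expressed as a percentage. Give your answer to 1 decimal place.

12.8%

n = 11, Σ = 6586, M = 598.7273
Σ(x−M)² = 59084.182; s = √(59084.182/10) = 76.8662
CV = 76.8662 / 598.7273 = 0.12838 = 12.838%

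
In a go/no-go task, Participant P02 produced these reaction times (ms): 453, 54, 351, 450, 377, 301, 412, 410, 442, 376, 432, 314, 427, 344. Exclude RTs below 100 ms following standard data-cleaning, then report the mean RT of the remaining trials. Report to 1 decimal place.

391.5 ms

Excluded: 54
Retained (n=13): Σ = 5089
Mean = 5089/13 = 391.4615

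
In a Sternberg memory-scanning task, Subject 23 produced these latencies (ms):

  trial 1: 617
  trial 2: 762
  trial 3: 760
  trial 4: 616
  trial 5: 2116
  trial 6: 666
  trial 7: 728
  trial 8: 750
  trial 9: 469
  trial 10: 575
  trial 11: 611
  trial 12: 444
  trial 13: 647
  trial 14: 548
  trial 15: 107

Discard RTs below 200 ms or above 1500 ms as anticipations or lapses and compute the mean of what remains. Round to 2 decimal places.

Excluded: 107, 2116
Retained (n=13): Σ = 8193
Mean = 8193/13 = 630.2308

630.23 ms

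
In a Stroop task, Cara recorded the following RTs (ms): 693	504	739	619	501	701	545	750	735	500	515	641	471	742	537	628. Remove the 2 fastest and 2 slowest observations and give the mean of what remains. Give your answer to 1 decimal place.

613.2 ms

Sorted: 471, 500, 501, 504, 515, 537, 545, 619, 628, 641, 693, 701, 735, 739, 742, 750
Drop lowest 2 (471, 500) and highest 2 (742, 750)
Remaining (n=12): Σ = 7358, mean = 7358/12 = 613.167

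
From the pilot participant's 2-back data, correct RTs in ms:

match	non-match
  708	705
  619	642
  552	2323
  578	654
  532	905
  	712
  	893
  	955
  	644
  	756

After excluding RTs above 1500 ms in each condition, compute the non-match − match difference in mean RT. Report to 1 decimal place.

165.1 ms

non-match: exclude 2323
M(match) = 2989/5 = 597.800
M(non-match) = 6866/9 = 762.889
Difference = 762.889 − 597.800 = 165.089 ms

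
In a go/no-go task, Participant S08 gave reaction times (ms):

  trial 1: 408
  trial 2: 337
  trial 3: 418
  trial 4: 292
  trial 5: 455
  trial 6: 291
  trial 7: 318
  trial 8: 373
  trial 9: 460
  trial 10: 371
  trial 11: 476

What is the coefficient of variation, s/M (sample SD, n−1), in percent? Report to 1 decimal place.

n = 11, Σ = 4199, M = 381.7273
Σ(x−M)² = 44924.182; s = √(44924.182/10) = 67.0255
CV = 67.0255 / 381.7273 = 0.17558 = 17.558%

17.6%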